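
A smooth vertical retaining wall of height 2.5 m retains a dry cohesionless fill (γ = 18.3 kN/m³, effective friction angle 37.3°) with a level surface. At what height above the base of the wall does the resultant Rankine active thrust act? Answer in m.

0.833 m

K_a = 0.2453.
The pressure distribution is triangular, so the resultant acts at H/3 above the base = 2.5/3 = 0.8333 m.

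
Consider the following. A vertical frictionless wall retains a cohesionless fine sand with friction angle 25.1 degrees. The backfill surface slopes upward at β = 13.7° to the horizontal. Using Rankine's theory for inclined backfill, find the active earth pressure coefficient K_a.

0.455

K_a = cos β · (cos β − √(cos²β − cos²φ)) / (cos β + √(cos²β − cos²φ)).
cos β = 0.9715, cos φ = 0.9056, √(cos²β − cos²φ) = 0.3519.
K_a = 0.9715 × (0.9715 − 0.3519)/(0.9715 + 0.3519) = 0.4549.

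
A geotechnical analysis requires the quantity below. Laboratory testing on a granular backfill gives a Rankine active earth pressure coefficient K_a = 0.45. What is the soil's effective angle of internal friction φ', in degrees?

K_a = tan²(45° − φ/2) ⇒ 45° − φ/2 = arctan(√0.45) = 33.85°.
φ = 2(45° − 33.85°) = 22.29°.

22.3°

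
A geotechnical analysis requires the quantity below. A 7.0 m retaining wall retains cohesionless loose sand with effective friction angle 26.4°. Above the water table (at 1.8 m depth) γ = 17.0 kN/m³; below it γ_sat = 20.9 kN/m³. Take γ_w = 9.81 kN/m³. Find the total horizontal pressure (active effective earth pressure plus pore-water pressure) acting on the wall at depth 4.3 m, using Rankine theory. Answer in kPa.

K_a = (1 − sin φ)/(1 + sin φ) = 0.3844.
γ' = 20.9 − 9.81 = 11.09 kN/m³.
Effective vertical stress at 4.3 m: σ'_v = 17.0×1.8 + 11.09×2.50 = 58.32 kPa.
σ'_h = K_a σ'_v = 0.3844 × 58.32 = 22.42 kPa; u = γ_w × 2.50 = 24.53 kPa.
Total σ_h = 22.42 + 24.53 = 46.95 kPa.

46.9 kPa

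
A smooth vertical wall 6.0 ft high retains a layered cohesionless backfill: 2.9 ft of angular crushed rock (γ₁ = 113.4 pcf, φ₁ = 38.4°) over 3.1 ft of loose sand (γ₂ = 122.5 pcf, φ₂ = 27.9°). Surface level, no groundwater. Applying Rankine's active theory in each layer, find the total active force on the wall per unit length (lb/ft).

694 lb/ft

K_a1 = tan²(45°−38.4°/2) = 0.2337; K_a2 = tan²(45°−27.9°/2) = 0.3625.
Layer 1: σ at base = K_a1 γ₁ h₁ = 76.85 psf; P₁ = ½×76.85×2.9 = 111.4.
Layer 2: σ_v at top = γ₁h₁ = 328.9; σ_h top = K_a2×328.9 = 119.2; σ_h base = K_a2×(328.9+122.5×3.1) = 256.8.
P₂ = ½(119.2+256.8)×3.1 = 582.9. Total P_a = 111.4+582.9 = 694.3 lb/ft.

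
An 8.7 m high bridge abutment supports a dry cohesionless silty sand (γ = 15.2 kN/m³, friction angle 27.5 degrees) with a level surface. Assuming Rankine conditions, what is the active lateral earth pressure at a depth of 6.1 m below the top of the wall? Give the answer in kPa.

K_a = (1 − sin φ)/(1 + sin φ) = 0.3682.
σ_h = K_a γ z = 0.3682 × 15.2 × 6.1 = 34.14 kPa.

34.1 kPa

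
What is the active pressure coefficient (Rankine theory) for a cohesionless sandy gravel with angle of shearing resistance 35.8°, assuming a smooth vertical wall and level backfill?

K_a = (1 − sin φ)/(1 + sin φ) = (1 − sin 35.8°)/(1 + sin 35.8°) = 0.2619.

0.262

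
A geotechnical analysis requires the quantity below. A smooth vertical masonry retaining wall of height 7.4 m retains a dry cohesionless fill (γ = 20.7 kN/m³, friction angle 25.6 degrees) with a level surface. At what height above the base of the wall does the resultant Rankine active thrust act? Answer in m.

K_a = 0.3966.
The pressure distribution is triangular, so the resultant acts at H/3 above the base = 7.4/3 = 2.467 m.

2.47 m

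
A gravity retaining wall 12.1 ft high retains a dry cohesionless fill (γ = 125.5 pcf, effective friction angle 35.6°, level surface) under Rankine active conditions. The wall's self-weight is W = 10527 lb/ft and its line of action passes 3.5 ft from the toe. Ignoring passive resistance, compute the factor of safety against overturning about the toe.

K_a = tan²(45° − 35.6°/2) = 0.2641.
P_a = ½K_aγH² = 0.5×0.2641×125.5×12.1² = 2427 lb/ft, acting at H/3 = 4.033 ft above the base.
Overturning moment M_o = P_a × H/3 = 2427 × 4.033 = 9787.
Resisting moment M_r = W × 3.5 = 10527 × 3.5 = 36840.
FS_overturning = M_r/M_o = 36840/9787 = 3.765.

3.76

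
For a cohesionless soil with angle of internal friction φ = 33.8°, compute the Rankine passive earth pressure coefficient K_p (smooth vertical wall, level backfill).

3.51

K_p = (1 + sin φ)/(1 − sin φ) = tan²(45° + 33.8°/2) = 3.508.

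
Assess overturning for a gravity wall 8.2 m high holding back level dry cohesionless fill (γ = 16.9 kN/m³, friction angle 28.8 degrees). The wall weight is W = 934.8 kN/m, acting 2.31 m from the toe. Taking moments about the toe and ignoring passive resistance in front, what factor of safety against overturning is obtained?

K_a = tan²(45° − 28.8°/2) = 0.3498.
P_a = ½K_aγH² = 0.5×0.3498×16.9×8.2² = 198.7 kN/m, acting at H/3 = 2.733 m above the base.
Overturning moment M_o = P_a × H/3 = 198.7 × 2.733 = 543.2.
Resisting moment M_r = W × 2.31 = 934.8 × 2.31 = 2159.
FS_overturning = M_r/M_o = 2159/543.2 = 3.976.

3.98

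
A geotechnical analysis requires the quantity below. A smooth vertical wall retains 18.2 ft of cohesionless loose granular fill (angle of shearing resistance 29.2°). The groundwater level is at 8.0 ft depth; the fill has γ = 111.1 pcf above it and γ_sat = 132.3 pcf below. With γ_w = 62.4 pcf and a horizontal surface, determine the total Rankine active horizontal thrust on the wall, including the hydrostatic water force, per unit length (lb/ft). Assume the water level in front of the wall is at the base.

K_a = tan²(45° − φ/2) = 0.3442.
γ' = 132.3 − 62.4 = 69.90 pcf. Depth below WT = 10.2 ft.
σ'_h at WT = K_a γ d_w = 305.9 psf; at base = 305.9 + K_a γ' × 10.2 = 551.4 psf.
P₁ (0–8.0 ft) = ½×305.9×8.0 = 1224. P₂ (8.0–18.2 ft) = ½(305.9+551.4)×10.2 = 4372.
P_w = ½ γ_w h₂² = 0.5×62.4×10.2² = 3246. Total = 1224+4372+3246 = 8842 lb/ft.

8840 lb/ft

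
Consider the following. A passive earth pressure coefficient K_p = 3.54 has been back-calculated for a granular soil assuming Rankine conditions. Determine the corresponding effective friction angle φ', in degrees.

K_p = (1+sin φ)/(1−sin φ) ⇒ sin φ = (K_p − 1)/(K_p + 1) = 0.5595.
φ = arcsin(0.5595) = 34.02°.

34.0°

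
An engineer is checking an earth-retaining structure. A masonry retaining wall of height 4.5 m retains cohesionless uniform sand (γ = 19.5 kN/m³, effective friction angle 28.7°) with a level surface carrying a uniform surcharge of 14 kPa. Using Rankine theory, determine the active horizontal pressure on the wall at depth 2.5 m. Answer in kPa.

22.0 kPa

K_a = (1 − sin φ)/(1 + sin φ) = 0.3511.
σ_v = γz + q = 19.5 × 2.5 + 14 = 62.75 kPa.
σ_h = K_a σ_v = 0.3511 × 62.75 = 22.03 kPa.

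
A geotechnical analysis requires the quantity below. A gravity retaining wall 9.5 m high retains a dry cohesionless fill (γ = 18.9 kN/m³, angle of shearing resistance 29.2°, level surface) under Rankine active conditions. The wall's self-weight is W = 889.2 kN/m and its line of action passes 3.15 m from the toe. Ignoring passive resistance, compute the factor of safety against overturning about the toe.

3.01

K_a = tan²(45° − 29.2°/2) = 0.3442.
P_a = ½K_aγH² = 0.5×0.3442×18.9×9.5² = 293.6 kN/m, acting at H/3 = 3.167 m above the base.
Overturning moment M_o = P_a × H/3 = 293.6 × 3.167 = 929.6.
Resisting moment M_r = W × 3.15 = 889.2 × 3.15 = 2801.
FS_overturning = M_r/M_o = 2801/929.6 = 3.013.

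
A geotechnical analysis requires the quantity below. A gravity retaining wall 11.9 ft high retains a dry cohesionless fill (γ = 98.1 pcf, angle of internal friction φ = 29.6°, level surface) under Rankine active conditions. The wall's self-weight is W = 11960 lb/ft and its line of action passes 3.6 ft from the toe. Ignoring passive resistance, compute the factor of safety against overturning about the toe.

4.61

K_a = tan²(45° − 29.6°/2) = 0.3387.
P_a = ½K_aγH² = 0.5×0.3387×98.1×11.9² = 2353 lb/ft, acting at H/3 = 3.967 ft above the base.
Overturning moment M_o = P_a × H/3 = 2353 × 3.967 = 9333.
Resisting moment M_r = W × 3.6 = 11960 × 3.6 = 43060.
FS_overturning = M_r/M_o = 43060/9333 = 4.613.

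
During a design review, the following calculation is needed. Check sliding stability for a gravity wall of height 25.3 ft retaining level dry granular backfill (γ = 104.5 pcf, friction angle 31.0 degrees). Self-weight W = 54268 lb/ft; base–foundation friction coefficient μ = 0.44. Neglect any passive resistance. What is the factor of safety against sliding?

2.23

K_a = tan²(45° − 31.0°/2) = 0.3201.
P_a = ½K_aγH² = 0.5×0.3201×104.5×25.3² = 10710 lb/ft, acting at H/3 = 8.433 ft above the base.
FS_sliding = μW / P_a = 0.44×54268 / 10710 = 2.230.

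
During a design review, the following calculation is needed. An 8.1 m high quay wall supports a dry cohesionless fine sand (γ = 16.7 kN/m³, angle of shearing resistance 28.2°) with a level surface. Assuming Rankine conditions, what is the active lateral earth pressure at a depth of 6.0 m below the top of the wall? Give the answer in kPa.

K_a = (1 − sin φ)/(1 + sin φ) = 0.3582.
σ_h = K_a γ z = 0.3582 × 16.7 × 6.0 = 35.89 kPa.

35.9 kPa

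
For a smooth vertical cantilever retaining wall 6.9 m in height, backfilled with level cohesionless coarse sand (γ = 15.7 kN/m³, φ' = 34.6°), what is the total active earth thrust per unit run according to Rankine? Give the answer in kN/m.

103 kN/m

K_a = tan²(45° − φ/2) = 0.2756.
P_a = ½ K_a γ H² = 0.5 × 0.2756 × 15.7 × 6.9² = 103.0 kN/m.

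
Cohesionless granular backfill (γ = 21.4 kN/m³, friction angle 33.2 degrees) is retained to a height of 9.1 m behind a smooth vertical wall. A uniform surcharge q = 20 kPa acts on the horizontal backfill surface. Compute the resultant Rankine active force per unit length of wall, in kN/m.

312 kN/m

K_a = tan²(45° − φ/2) = 0.2924.
Soil triangle: ½ K_a γ H² = 0.5×0.2924×21.4×9.1² = 259.0 kN/m.
Surcharge rectangle: K_a q H = 0.2924×20×9.1 = 53.21 kN/m.
Total = 259.0 + 53.21 = 312.3 kN/m.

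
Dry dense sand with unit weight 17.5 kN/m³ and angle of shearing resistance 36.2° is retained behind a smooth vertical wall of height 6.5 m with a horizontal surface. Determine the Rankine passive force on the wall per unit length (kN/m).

K_p = tan²(45° + φ/2) = 3.885.
P_p = ½ K_p γ H² = 0.5 × 3.885 × 17.5 × 6.5² = 1436 kN/m.

1440 kN/m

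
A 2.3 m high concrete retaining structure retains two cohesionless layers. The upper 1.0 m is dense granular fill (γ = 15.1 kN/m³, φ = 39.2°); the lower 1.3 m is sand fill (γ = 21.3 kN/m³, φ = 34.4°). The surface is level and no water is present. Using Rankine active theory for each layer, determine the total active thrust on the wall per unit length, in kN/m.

12.2 kN/m

K_a1 = tan²(45°−39.2°/2) = 0.2255; K_a2 = tan²(45°−34.4°/2) = 0.2780.
Layer 1: σ at base = K_a1 γ₁ h₁ = 3.405 kPa; P₁ = ½×3.405×1.0 = 1.702.
Layer 2: σ_v at top = γ₁h₁ = 15.10; σ_h top = K_a2×15.10 = 4.198; σ_h base = K_a2×(15.10+21.3×1.3) = 11.89.
P₂ = ½(4.198+11.89)×1.3 = 10.46. Total P_a = 1.702+10.46 = 12.16 kN/m.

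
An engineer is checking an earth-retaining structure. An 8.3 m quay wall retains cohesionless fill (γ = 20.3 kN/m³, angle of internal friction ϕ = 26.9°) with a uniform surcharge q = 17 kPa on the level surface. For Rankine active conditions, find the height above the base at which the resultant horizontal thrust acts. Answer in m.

3.00 m

K_a = 0.3770.
Triangular part P₁ = ½K_aγH² = 263.6 at H/3 = 2.767 m; rectangular part P₂ = K_a q H = 53.19 at H/2 = 4.150 m.
ȳ = (P₁·2.767 + P₂·4.150)/(P₁+P₂) = 2.999 m.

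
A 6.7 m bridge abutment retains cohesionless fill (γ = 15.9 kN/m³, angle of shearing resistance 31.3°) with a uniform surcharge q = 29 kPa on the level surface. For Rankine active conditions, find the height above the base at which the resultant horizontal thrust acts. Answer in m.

2.63 m

K_a = 0.3162.
Triangular part P₁ = ½K_aγH² = 112.8 at H/3 = 2.233 m; rectangular part P₂ = K_a q H = 61.44 at H/2 = 3.350 m.
ȳ = (P₁·2.233 + P₂·3.350)/(P₁+P₂) = 2.627 m.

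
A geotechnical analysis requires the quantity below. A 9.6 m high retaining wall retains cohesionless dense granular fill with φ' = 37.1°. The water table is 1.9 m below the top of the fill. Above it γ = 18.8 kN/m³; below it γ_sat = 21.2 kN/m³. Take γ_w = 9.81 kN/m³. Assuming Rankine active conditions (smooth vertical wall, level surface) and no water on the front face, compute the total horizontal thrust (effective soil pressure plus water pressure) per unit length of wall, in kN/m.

451 kN/m

K_a = tan²(45° − φ/2) = 0.2475.
γ' = 21.2 − 9.81 = 11.39 kN/m³. Depth below WT = 7.7 m.
σ'_h at WT = K_a γ d_w = 8.841 kPa; at base = 8.841 + K_a γ' × 7.7 = 30.55 kPa.
P₁ (0–1.9 m) = ½×8.841×1.9 = 8.399. P₂ (1.9–9.6 m) = ½(8.841+30.55)×7.7 = 151.6.
P_w = ½ γ_w h₂² = 0.5×9.81×7.7² = 290.8. Total = 8.399+151.6+290.8 = 450.9 kN/m.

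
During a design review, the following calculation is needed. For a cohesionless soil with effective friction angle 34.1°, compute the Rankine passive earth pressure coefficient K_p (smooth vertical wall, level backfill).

3.55

K_p = (1 + sin φ)/(1 − sin φ) = tan²(45° + 34.1°/2) = 3.552.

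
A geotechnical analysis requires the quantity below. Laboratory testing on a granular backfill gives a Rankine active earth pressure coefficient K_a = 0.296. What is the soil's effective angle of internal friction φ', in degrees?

32.9°

K_a = tan²(45° − φ/2) ⇒ 45° − φ/2 = arctan(√0.296) = 28.55°.
φ = 2(45° − 28.55°) = 32.90°.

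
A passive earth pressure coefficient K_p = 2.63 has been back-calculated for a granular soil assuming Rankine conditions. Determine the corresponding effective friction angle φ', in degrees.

26.7°

K_p = (1+sin φ)/(1−sin φ) ⇒ sin φ = (K_p − 1)/(K_p + 1) = 0.4490.
φ = arcsin(0.4490) = 26.68°.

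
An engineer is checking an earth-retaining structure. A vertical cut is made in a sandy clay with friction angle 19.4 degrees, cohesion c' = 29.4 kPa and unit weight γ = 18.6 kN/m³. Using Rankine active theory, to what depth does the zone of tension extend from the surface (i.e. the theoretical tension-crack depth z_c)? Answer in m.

K_a = tan²(45° − 19.4°/2) = 0.5013; √K_a = 0.7080.
The active pressure is zero where K_a γ z = 2c√K_a, so z_c = 2c/(γ√K_a) = 2×29.4/(18.6×0.7080) = 4.465 m.

4.46 m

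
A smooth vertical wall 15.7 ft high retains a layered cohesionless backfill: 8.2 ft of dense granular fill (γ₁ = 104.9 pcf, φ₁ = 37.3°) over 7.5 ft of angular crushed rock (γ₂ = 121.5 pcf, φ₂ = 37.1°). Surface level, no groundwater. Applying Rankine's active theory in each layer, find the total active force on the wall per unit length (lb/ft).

K_a1 = tan²(45°−37.3°/2) = 0.2453; K_a2 = tan²(45°−37.1°/2) = 0.2475.
Layer 1: σ at base = K_a1 γ₁ h₁ = 211.0 psf; P₁ = ½×211.0×8.2 = 865.2.
Layer 2: σ_v at top = γ₁h₁ = 860.2; σ_h top = K_a2×860.2 = 212.9; σ_h base = K_a2×(860.2+121.5×7.5) = 438.4.
P₂ = ½(212.9+438.4)×7.5 = 2442. Total P_a = 865.2+2442 = 3308 lb/ft.

3310 lb/ft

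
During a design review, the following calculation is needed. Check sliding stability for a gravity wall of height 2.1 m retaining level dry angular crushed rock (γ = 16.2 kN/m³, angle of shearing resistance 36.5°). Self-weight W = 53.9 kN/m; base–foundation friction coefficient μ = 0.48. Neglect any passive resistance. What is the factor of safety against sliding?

K_a = tan²(45° − 36.5°/2) = 0.2541.
P_a = ½K_aγH² = 0.5×0.2541×16.2×2.1² = 9.075 kN/m, acting at H/3 = 0.7000 m above the base.
FS_sliding = μW / P_a = 0.48×53.9 / 9.075 = 2.851.

2.85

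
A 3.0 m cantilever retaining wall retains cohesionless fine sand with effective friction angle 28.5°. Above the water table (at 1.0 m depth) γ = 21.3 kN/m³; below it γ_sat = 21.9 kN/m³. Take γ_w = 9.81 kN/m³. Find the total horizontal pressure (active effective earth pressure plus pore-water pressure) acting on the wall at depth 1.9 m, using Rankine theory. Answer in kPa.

K_a = (1 − sin φ)/(1 + sin φ) = 0.3540.
γ' = 21.9 − 9.81 = 12.09 kN/m³.
Effective vertical stress at 1.9 m: σ'_v = 21.3×1.0 + 12.09×0.900 = 32.18 kPa.
σ'_h = K_a σ'_v = 0.3540 × 32.18 = 11.39 kPa; u = γ_w × 0.900 = 8.829 kPa.
Total σ_h = 11.39 + 8.829 = 20.22 kPa.

20.2 kPa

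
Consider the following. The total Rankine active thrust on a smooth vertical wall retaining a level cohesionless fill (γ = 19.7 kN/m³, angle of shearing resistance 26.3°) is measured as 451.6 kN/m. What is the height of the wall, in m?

10.9 m

K_a = 0.3859. P_a = ½ K_a γ H² ⇒ H = √(2P_a/(K_a γ)).
H = √(2×451.6/(0.3859×19.7)) = 10.90 m.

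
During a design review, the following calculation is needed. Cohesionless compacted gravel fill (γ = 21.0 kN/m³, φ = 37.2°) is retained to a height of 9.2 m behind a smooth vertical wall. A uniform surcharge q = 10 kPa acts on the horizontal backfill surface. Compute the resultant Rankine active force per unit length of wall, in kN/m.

K_a = tan²(45° − φ/2) = 0.2464.
Soil triangle: ½ K_a γ H² = 0.5×0.2464×21.0×9.2² = 219.0 kN/m.
Surcharge rectangle: K_a q H = 0.2464×10×9.2 = 22.67 kN/m.
Total = 219.0 + 22.67 = 241.7 kN/m.

242 kN/m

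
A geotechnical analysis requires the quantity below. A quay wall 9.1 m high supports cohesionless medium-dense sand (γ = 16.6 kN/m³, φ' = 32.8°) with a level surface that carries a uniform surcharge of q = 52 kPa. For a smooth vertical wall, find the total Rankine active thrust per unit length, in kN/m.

345 kN/m

K_a = tan²(45° − φ/2) = 0.2973.
Soil triangle: ½ K_a γ H² = 0.5×0.2973×16.6×9.1² = 204.3 kN/m.
Surcharge rectangle: K_a q H = 0.2973×52×9.1 = 140.7 kN/m.
Total = 204.3 + 140.7 = 345.0 kN/m.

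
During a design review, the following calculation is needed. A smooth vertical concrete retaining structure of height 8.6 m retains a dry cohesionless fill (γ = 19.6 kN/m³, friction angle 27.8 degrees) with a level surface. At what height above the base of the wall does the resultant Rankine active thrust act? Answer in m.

K_a = 0.3639.
The pressure distribution is triangular, so the resultant acts at H/3 above the base = 8.6/3 = 2.867 m.

2.87 m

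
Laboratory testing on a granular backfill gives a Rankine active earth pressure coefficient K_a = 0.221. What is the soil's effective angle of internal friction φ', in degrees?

K_a = tan²(45° − φ/2) ⇒ 45° − φ/2 = arctan(√0.221) = 25.18°.
φ = 2(45° − 25.18°) = 39.64°.

39.6°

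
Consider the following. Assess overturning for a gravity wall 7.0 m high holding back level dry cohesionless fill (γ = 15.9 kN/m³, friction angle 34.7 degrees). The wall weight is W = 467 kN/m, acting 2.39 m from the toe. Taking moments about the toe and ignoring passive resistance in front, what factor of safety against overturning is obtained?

K_a = tan²(45° − 34.7°/2) = 0.2745.
P_a = ½K_aγH² = 0.5×0.2745×15.9×7.0² = 106.9 kN/m, acting at H/3 = 2.333 m above the base.
Overturning moment M_o = P_a × H/3 = 106.9 × 2.333 = 249.5.
Resisting moment M_r = W × 2.39 = 467 × 2.39 = 1116.
FS_overturning = M_r/M_o = 1116/249.5 = 4.474.

4.47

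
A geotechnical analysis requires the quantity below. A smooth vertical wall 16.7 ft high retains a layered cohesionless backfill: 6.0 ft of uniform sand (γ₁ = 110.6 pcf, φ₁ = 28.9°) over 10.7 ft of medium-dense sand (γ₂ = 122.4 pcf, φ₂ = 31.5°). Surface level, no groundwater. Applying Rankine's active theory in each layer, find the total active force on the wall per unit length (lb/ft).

5120 lb/ft

K_a1 = tan²(45°−28.9°/2) = 0.3484; K_a2 = tan²(45°−31.5°/2) = 0.3136.
Layer 1: σ at base = K_a1 γ₁ h₁ = 231.2 psf; P₁ = ½×231.2×6.0 = 693.5.
Layer 2: σ_v at top = γ₁h₁ = 663.6; σ_h top = K_a2×663.6 = 208.1; σ_h base = K_a2×(663.6+122.4×10.7) = 618.9.
P₂ = ½(208.1+618.9)×10.7 = 4424. Total P_a = 693.5+4424 = 5118 lb/ft.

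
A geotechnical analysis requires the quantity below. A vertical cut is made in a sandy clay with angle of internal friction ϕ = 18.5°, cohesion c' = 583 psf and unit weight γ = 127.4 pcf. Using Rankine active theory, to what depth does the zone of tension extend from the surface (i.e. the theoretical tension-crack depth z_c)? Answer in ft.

12.7 ft

K_a = tan²(45° − 18.5°/2) = 0.5183; √K_a = 0.7199.
The active pressure is zero where K_a γ z = 2c√K_a, so z_c = 2c/(γ√K_a) = 2×583/(127.4×0.7199) = 12.71 ft.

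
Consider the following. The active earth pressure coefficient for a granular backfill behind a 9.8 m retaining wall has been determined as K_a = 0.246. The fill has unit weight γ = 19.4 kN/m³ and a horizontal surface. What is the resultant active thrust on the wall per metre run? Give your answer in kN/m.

229 kN/m

P = ½ K_a γ H² = 0.5 × 0.246 × 19.4 × 9.8² = 229.2 kN/m.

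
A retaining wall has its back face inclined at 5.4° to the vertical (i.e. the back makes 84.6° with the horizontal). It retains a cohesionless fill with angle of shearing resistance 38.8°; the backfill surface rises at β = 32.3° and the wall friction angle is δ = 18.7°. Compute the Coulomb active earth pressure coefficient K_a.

0.427

K_a = sin²(α+φ) / [sin²α · sin(α−δ) · (1 + √{sin(φ+δ)sin(φ−β) / (sin(α−δ)sin(α+β))})²].
With α = 84.6°, φ = 38.8°, δ = 18.7°, β = 32.3°: K_a = 0.4274.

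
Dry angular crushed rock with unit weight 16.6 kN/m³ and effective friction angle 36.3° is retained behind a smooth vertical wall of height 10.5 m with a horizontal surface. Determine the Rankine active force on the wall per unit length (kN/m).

235 kN/m

K_a = tan²(45° − φ/2) = 0.2563.
P_a = ½ K_a γ H² = 0.5 × 0.2563 × 16.6 × 10.5² = 234.5 kN/m.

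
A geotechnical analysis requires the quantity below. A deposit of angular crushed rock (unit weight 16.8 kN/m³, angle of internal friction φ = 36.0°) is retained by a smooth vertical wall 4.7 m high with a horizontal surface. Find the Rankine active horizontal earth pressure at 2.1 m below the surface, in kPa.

9.16 kPa

K_a = (1 − sin φ)/(1 + sin φ) = 0.2596.
σ_h = K_a γ z = 0.2596 × 16.8 × 2.1 = 9.159 kPa.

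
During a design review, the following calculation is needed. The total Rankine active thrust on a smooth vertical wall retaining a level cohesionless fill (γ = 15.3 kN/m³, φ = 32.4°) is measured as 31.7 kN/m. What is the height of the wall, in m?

3.70 m

K_a = 0.3022. P_a = ½ K_a γ H² ⇒ H = √(2P_a/(K_a γ)).
H = √(2×31.7/(0.3022×15.3)) = 3.703 m.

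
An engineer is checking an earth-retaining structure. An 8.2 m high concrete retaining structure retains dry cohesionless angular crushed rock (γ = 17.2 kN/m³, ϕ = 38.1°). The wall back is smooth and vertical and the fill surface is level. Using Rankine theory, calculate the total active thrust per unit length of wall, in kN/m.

K_a = tan²(45° − φ/2) = 0.2368.
P_a = ½ K_a γ H² = 0.5 × 0.2368 × 17.2 × 8.2² = 137.0 kN/m.

137 kN/m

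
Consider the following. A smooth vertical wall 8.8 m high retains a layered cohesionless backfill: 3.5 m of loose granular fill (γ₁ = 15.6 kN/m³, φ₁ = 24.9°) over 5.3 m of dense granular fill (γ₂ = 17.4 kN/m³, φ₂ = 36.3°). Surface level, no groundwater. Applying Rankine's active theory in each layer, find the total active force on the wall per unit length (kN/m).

176 kN/m

K_a1 = tan²(45°−24.9°/2) = 0.4074; K_a2 = tan²(45°−36.3°/2) = 0.2563.
Layer 1: σ at base = K_a1 γ₁ h₁ = 22.25 kPa; P₁ = ½×22.25×3.5 = 38.93.
Layer 2: σ_v at top = γ₁h₁ = 54.60; σ_h top = K_a2×54.60 = 13.99; σ_h base = K_a2×(54.60+17.4×5.3) = 37.63.
P₂ = ½(13.99+37.63)×5.3 = 136.8. Total P_a = 38.93+136.8 = 175.7 kN/m.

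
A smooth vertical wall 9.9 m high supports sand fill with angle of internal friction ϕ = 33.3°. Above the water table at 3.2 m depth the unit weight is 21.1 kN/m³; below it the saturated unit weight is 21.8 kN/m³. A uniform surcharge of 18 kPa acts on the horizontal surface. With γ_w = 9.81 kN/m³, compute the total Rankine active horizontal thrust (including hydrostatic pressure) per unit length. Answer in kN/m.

K_a = tan²(45° − φ/2) = 0.2911.
γ' = 21.8 − 9.81 = 11.99 kN/m³. h₂ = H − d_w = 6.7 m.
σ'_h: at surface K_a·q = 5.240; at WT K_a(q+γd_w) = 24.90; at base K_a(q+γd_w+γ'h₂) = 48.29 kPa.
P₁ = ½(5.240+24.90)×3.2 = 48.22; P₂ = ½(24.90+48.29)×6.7 = 245.2; P_w = ½γ_w h₂² = 220.2.
Total = 48.22+245.2+220.2 = 513.6 kN/m.

514 kN/m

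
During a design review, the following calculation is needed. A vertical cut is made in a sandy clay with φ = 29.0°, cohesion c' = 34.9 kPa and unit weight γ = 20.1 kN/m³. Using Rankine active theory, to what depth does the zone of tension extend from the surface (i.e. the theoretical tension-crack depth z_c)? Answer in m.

5.90 m

K_a = tan²(45° − 29.0°/2) = 0.3470; √K_a = 0.5890.
The active pressure is zero where K_a γ z = 2c√K_a, so z_c = 2c/(γ√K_a) = 2×34.9/(20.1×0.5890) = 5.895 m.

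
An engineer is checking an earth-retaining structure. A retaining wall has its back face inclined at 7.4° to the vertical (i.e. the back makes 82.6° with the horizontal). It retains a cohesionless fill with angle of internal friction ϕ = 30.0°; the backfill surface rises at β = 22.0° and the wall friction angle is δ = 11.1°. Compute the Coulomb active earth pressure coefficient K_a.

K_a = sin²(α+φ) / [sin²α · sin(α−δ) · (1 + √{sin(φ+δ)sin(φ−β) / (sin(α−δ)sin(α+β))})²].
With α = 82.6°, φ = 30.0°, δ = 11.1°, β = 22.0°: K_a = 0.5279.

0.528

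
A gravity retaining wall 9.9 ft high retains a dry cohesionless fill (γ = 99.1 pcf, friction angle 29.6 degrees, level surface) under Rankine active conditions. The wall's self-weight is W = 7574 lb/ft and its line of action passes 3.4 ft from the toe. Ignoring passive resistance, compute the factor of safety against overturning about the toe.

K_a = tan²(45° − 29.6°/2) = 0.3387.
P_a = ½K_aγH² = 0.5×0.3387×99.1×9.9² = 1645 lb/ft, acting at H/3 = 3.300 ft above the base.
Overturning moment M_o = P_a × H/3 = 1645 × 3.300 = 5429.
Resisting moment M_r = W × 3.4 = 7574 × 3.4 = 25750.
FS_overturning = M_r/M_o = 25750/5429 = 4.744.

4.74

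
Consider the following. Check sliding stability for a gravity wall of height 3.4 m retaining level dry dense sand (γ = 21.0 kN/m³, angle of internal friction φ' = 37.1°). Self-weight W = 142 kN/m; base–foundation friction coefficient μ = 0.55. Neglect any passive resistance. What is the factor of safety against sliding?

2.60

K_a = tan²(45° − 37.1°/2) = 0.2475.
P_a = ½K_aγH² = 0.5×0.2475×21.0×3.4² = 30.04 kN/m, acting at H/3 = 1.133 m above the base.
FS_sliding = μW / P_a = 0.55×142 / 30.04 = 2.600.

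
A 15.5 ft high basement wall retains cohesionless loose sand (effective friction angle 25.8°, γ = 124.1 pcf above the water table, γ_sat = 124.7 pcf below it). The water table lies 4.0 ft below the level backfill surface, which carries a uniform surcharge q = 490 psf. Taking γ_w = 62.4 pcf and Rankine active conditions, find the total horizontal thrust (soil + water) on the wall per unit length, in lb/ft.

K_a = tan²(45° − φ/2) = 0.3935.
γ' = 124.7 − 62.4 = 62.30 pcf. h₂ = H − d_w = 11.5 ft.
σ'_h: at surface K_a·q = 192.8; at WT K_a(q+γd_w) = 388.2; at base K_a(q+γd_w+γ'h₂) = 670.1 psf.
P₁ = ½(192.8+388.2)×4.0 = 1162; P₂ = ½(388.2+670.1)×11.5 = 6085; P_w = ½γ_w h₂² = 4126.
Total = 1162+6085+4126 = 11370 lb/ft.

11400 lb/ft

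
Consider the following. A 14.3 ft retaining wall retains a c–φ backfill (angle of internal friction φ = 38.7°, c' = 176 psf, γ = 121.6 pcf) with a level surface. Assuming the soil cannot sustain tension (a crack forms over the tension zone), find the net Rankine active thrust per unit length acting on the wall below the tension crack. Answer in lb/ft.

959 lb/ft

K_a = 0.2306; √K_a = 0.4802.
Tension-crack depth z_c = 2c/(γ√K_a) = 2×176/(121.6×0.4802) = 6.028 ft.
σ_a at base = K_a γ H − 2c√K_a = 0.2306×121.6×14.3 − 2×176×0.4802 = 231.9 psf.
P_a = ½ × 231.9 × (H − z_c) = 0.5×231.9×8.272 = 959.2 lb/ft.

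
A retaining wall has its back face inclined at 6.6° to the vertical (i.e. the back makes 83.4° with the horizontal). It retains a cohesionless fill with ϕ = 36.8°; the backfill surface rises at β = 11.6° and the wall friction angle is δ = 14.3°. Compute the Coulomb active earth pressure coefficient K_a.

K_a = sin²(α+φ) / [sin²α · sin(α−δ) · (1 + √{sin(φ+δ)sin(φ−β) / (sin(α−δ)sin(α+β))})²].
With α = 83.4°, φ = 36.8°, δ = 14.3°, β = 11.6°: K_a = 0.3178.

0.318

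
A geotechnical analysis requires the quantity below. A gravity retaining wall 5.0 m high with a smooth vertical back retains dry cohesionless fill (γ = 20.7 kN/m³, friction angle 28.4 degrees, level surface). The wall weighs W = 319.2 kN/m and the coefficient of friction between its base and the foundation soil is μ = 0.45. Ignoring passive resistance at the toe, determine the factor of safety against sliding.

1.56

K_a = tan²(45° − 28.4°/2) = 0.3554.
P_a = ½K_aγH² = 0.5×0.3554×20.7×5.0² = 91.95 kN/m, acting at H/3 = 1.667 m above the base.
FS_sliding = μW / P_a = 0.45×319.2 / 91.95 = 1.562.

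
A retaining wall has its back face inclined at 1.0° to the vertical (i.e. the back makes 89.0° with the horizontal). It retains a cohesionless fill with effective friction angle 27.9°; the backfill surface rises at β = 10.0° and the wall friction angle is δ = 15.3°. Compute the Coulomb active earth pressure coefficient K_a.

K_a = sin²(α+φ) / [sin²α · sin(α−δ) · (1 + √{sin(φ+δ)sin(φ−β) / (sin(α−δ)sin(α+β))})²].
With α = 89.0°, φ = 27.9°, δ = 15.3°, β = 10.0°: K_a = 0.3830.

0.383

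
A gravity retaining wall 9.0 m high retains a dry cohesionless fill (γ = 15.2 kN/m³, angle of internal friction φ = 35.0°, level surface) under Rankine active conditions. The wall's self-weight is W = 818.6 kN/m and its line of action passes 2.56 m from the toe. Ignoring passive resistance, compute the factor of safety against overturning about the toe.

4.19

K_a = tan²(45° − 35.0°/2) = 0.2710.
P_a = ½K_aγH² = 0.5×0.2710×15.2×9.0² = 166.8 kN/m, acting at H/3 = 3.000 m above the base.
Overturning moment M_o = P_a × H/3 = 166.8 × 3.000 = 500.5.
Resisting moment M_r = W × 2.56 = 818.6 × 2.56 = 2096.
FS_overturning = M_r/M_o = 2096/500.5 = 4.187.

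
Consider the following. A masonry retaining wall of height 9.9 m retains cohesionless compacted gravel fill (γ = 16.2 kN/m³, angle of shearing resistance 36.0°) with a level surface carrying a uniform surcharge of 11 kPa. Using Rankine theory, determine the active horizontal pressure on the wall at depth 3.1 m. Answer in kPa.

15.9 kPa

K_a = (1 − sin φ)/(1 + sin φ) = 0.2596.
σ_v = γz + q = 16.2 × 3.1 + 11 = 61.22 kPa.
σ_h = K_a σ_v = 0.2596 × 61.22 = 15.89 kPa.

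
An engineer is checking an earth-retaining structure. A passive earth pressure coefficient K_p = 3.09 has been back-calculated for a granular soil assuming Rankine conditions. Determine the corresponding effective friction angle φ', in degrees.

K_p = (1+sin φ)/(1−sin φ) ⇒ sin φ = (K_p − 1)/(K_p + 1) = 0.5110.
φ = arcsin(0.5110) = 30.73°.

30.7°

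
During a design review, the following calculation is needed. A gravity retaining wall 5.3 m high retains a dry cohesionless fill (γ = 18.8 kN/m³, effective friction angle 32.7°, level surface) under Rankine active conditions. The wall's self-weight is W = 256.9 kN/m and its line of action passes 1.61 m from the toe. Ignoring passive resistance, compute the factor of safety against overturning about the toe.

2.97

K_a = tan²(45° − 32.7°/2) = 0.2985.
P_a = ½K_aγH² = 0.5×0.2985×18.8×5.3² = 78.82 kN/m, acting at H/3 = 1.767 m above the base.
Overturning moment M_o = P_a × H/3 = 78.82 × 1.767 = 139.2.
Resisting moment M_r = W × 1.61 = 256.9 × 1.61 = 413.6.
FS_overturning = M_r/M_o = 413.6/139.2 = 2.970.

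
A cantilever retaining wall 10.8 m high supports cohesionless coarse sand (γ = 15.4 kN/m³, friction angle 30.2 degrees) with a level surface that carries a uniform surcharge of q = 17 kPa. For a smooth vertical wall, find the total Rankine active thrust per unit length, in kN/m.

358 kN/m

K_a = tan²(45° − φ/2) = 0.3307.
Soil triangle: ½ K_a γ H² = 0.5×0.3307×15.4×10.8² = 297.0 kN/m.
Surcharge rectangle: K_a q H = 0.3307×17×10.8 = 60.71 kN/m.
Total = 297.0 + 60.71 = 357.7 kN/m.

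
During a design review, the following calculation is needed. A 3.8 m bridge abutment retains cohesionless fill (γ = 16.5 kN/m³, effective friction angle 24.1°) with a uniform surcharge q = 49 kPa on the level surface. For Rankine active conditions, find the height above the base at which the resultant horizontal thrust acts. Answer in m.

K_a = 0.4201.
Triangular part P₁ = ½K_aγH² = 50.05 at H/3 = 1.267 m; rectangular part P₂ = K_a q H = 78.23 at H/2 = 1.900 m.
ȳ = (P₁·1.267 + P₂·1.900)/(P₁+P₂) = 1.653 m.

1.65 m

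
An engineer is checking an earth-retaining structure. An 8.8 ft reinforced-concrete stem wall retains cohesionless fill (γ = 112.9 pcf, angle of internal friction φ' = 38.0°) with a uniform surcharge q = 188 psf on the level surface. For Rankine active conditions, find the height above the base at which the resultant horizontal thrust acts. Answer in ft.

K_a = 0.2379.
Triangular part P₁ = ½K_aγH² = 1040 at H/3 = 2.933 ft; rectangular part P₂ = K_a q H = 393.6 at H/2 = 4.400 ft.
ȳ = (P₁·2.933 + P₂·4.400)/(P₁+P₂) = 3.336 ft.

3.34 ft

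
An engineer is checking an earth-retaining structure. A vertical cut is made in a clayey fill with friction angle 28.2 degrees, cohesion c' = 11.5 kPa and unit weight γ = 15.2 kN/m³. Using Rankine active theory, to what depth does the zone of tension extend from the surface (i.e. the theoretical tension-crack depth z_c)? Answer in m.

2.53 m

K_a = tan²(45° − 28.2°/2) = 0.3582; √K_a = 0.5985.
The active pressure is zero where K_a γ z = 2c√K_a, so z_c = 2c/(γ√K_a) = 2×11.5/(15.2×0.5985) = 2.528 m.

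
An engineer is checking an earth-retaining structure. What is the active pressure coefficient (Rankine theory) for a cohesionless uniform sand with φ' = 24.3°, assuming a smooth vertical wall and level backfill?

K_a = tan²(45° − φ/2) = tan²(32.85°) = 0.4169.

0.417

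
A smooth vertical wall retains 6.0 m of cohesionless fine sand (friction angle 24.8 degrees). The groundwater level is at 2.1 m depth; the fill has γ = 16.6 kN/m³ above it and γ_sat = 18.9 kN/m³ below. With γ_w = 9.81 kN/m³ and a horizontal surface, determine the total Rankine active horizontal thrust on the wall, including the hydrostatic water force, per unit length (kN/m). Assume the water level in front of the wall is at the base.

K_a = tan²(45° − φ/2) = 0.4090.
γ' = 18.9 − 9.81 = 9.090 kN/m³. Depth below WT = 3.9 m.
σ'_h at WT = K_a γ d_w = 14.26 kPa; at base = 14.26 + K_a γ' × 3.9 = 28.76 kPa.
P₁ (0–2.1 m) = ½×14.26×2.1 = 14.97. P₂ (2.1–6.0 m) = ½(14.26+28.76)×3.9 = 83.88.
P_w = ½ γ_w h₂² = 0.5×9.81×3.9² = 74.61. Total = 14.97+83.88+74.61 = 173.5 kN/m.

173 kN/m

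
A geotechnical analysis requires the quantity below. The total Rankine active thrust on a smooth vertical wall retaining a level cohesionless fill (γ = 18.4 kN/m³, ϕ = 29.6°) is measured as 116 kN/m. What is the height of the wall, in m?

K_a = 0.3387. P_a = ½ K_a γ H² ⇒ H = √(2P_a/(K_a γ)).
H = √(2×116/(0.3387×18.4)) = 6.101 m.

6.10 m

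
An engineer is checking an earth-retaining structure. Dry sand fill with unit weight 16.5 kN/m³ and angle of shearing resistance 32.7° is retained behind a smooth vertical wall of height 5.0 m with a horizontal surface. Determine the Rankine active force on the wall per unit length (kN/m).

61.6 kN/m

K_a = tan²(45° − φ/2) = 0.2985.
P_a = ½ K_a γ H² = 0.5 × 0.2985 × 16.5 × 5.0² = 61.57 kN/m.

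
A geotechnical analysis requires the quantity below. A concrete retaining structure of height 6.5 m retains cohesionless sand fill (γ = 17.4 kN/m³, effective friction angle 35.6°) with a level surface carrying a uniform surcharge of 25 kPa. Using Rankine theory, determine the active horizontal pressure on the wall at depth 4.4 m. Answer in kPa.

26.8 kPa

K_a = (1 − sin φ)/(1 + sin φ) = 0.2641.
σ_v = γz + q = 17.4 × 4.4 + 25 = 101.6 kPa.
σ_h = K_a σ_v = 0.2641 × 101.6 = 26.82 kPa.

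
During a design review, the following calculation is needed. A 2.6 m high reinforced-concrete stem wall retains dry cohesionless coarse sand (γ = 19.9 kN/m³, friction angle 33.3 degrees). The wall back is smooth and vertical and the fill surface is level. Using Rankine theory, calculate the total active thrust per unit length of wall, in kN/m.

K_a = tan²(45° − φ/2) = 0.2911.
P_a = ½ K_a γ H² = 0.5 × 0.2911 × 19.9 × 2.6² = 19.58 kN/m.

19.6 kN/m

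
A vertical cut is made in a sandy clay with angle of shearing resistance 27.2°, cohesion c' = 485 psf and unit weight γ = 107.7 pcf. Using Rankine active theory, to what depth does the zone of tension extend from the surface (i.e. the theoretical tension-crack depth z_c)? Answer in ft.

K_a = tan²(45° − 27.2°/2) = 0.3726; √K_a = 0.6104.
The active pressure is zero where K_a γ z = 2c√K_a, so z_c = 2c/(γ√K_a) = 2×485/(107.7×0.6104) = 14.76 ft.

14.8 ft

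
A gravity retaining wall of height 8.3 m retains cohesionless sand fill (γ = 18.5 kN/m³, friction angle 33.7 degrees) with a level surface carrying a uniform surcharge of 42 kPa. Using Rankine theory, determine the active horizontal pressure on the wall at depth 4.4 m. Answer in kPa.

K_a = (1 − sin φ)/(1 + sin φ) = 0.2863.
σ_v = γz + q = 18.5 × 4.4 + 42 = 123.4 kPa.
σ_h = K_a σ_v = 0.2863 × 123.4 = 35.33 kPa.

35.3 kPa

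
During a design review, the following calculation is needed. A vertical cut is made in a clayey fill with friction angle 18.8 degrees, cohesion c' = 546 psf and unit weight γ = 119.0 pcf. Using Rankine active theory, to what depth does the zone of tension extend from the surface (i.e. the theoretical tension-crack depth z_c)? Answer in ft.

12.8 ft

K_a = tan²(45° − 18.8°/2) = 0.5126; √K_a = 0.7159.
The active pressure is zero where K_a γ z = 2c√K_a, so z_c = 2c/(γ√K_a) = 2×546/(119.0×0.7159) = 12.82 ft.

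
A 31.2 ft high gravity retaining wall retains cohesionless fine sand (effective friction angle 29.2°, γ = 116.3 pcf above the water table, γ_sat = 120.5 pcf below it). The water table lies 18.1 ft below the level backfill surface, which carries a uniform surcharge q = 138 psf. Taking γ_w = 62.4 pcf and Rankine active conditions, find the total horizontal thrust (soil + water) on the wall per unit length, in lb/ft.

24600 lb/ft

K_a = tan²(45° − φ/2) = 0.3442.
γ' = 120.5 − 62.4 = 58.10 pcf. h₂ = H − d_w = 13.1 ft.
σ'_h: at surface K_a·q = 47.50; at WT K_a(q+γd_w) = 772.1; at base K_a(q+γd_w+γ'h₂) = 1034 psf.
P₁ = ½(47.50+772.1)×18.1 = 7417; P₂ = ½(772.1+1034)×13.1 = 11830; P_w = ½γ_w h₂² = 5354.
Total = 7417+11830+5354 = 24600 lb/ft.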